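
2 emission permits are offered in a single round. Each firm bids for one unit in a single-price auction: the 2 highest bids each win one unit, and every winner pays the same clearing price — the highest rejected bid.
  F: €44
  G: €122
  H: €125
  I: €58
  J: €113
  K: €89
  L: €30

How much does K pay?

Bids ranked high→low: 125 (H), 122 (G), 113 (J), 89 (K), …
The 2 highest are H, G.
First losing bid is J's €113, which sets the uniform price.
K does not win → pays €0.

K pays €0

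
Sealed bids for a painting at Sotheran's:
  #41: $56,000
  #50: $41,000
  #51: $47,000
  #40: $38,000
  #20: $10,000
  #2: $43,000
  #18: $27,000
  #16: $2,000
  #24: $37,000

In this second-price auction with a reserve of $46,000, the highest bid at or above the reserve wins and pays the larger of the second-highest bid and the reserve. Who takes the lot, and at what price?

Rule: the highest bid at or above the reserve wins and pays the larger of the second-highest bid and the reserve.
Bids in order: 56,000 (#41) > 47,000 (#51) > 43,000 (#2) > 41,000 (#50) > 38,000 (#40) > 37,000 (#24) > …
#41 has the top bid at or above the reserve ($56,000).
max(second-highest $47,000, reserve $46,000) = $47,000; the reserve does not bind.

#41 pays $47,000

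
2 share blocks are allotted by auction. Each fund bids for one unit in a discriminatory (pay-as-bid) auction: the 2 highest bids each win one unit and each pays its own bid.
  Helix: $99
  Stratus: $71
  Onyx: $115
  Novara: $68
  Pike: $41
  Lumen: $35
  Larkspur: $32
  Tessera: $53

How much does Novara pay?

Ordering the bids: 115 (Onyx), 99 (Helix), 71 (Stratus), 68 (Novara), …
Top 2: Onyx, Helix.
Novara does not win → $0.

Novara pays $0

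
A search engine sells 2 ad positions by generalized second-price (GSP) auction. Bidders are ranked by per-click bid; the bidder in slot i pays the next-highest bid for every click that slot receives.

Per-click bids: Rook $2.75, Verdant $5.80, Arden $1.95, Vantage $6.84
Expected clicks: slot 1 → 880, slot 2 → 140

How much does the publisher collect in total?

Total revenue: $5489.00

Ranked by bid: $6.84 (Vantage) > $5.80 (Verdant) > $2.75 (Rook) > …
Slot 1: Vantage pays $5.80 × 880 = $5104.00
Slot 2: Verdant pays $2.75 × 140 = $385.00
Total = $5489.00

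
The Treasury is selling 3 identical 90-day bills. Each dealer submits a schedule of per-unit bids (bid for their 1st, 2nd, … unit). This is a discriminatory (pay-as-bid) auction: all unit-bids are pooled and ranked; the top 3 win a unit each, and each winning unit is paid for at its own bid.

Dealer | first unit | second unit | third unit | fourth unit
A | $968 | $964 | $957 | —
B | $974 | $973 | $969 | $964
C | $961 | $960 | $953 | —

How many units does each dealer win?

Pooled unit-bids ranked (top 3): 974 (B-1), 973 (B-2), 969 (B-3)
Next rejected bid: $968 (not a price — pay-as-bid).
Allocation: B 3.

B 3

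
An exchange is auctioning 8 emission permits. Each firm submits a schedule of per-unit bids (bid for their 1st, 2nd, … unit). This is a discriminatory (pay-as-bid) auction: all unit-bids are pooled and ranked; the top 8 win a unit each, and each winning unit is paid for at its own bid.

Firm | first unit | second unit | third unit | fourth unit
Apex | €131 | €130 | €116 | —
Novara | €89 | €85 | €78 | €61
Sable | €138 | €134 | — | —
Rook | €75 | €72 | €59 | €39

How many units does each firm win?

Pooled unit-bids ranked (top 8): 138 (Sable-1), 134 (Sable-2), 131 (Apex-1), 130 (Apex-2), 116 (Apex-3), 89 (Novara-1), 85 (Novara-2), 78 (Novara-3)
Next rejected bid: €75 (not a price — pay-as-bid).
Allocation: Apex 3, Novara 3, Sable 2.

Apex 3, Novara 3, Sable 2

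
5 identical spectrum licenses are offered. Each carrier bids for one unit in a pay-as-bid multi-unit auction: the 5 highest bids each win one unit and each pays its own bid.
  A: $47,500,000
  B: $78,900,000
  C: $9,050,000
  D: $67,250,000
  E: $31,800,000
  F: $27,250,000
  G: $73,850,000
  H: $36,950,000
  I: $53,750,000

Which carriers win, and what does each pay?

B $78,900,000, G $73,850,000, D $67,250,000, I $53,750,000, A $47,500,000

Ordering the bids: 78,900,000 (B), 73,850,000 (G), 67,250,000 (D), 53,750,000 (I), 47,500,000 (A), 36,950,000 (H), 31,800,000 (E), …
Winners (5 units): B, G, D, I, A.
Each winner pays its own bid: B $78,900,000, G $73,850,000, D $67,250,000, I $53,750,000, A $47,500,000.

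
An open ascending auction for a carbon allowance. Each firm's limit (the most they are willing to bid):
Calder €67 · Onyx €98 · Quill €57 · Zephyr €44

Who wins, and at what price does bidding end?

Onyx wins at €67

Rule: the price rises until one bidder remains; the winner pays the price at which the last rival dropped out.
Limits in order: 98 (Onyx) > 67 (Calder) > 57 (Quill) > 44 (Zephyr)
Calder is the last rival to drop out, at €67; Onyx remains and wins at that price.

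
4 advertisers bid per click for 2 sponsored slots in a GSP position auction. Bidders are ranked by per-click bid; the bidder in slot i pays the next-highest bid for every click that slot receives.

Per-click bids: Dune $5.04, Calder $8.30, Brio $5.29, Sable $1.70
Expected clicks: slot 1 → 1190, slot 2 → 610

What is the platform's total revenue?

Total revenue: $9369.50

Sorting advertisers: $8.30 (Calder) > $5.29 (Brio) > $5.04 (Dune) > …
Slot 1: Calder pays $5.29 × 1190 = $6295.10
Slot 2: Brio pays $5.04 × 610 = $3074.40
Total = $9369.50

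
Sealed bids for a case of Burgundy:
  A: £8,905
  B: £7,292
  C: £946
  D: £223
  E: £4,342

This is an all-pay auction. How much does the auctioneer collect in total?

Bids in order: 8,905 (A) > 7,292 (B) > 4,342 (E) > 946 (C) > 223 (D)
A wins with the top bid; all bids are sunk regardless.
Every bidder forfeits their bid regardless of winning.
Revenue = 8,905 + 7,292 + 946 + 223 + 4,342 = £21,708.

Total revenue: £21,708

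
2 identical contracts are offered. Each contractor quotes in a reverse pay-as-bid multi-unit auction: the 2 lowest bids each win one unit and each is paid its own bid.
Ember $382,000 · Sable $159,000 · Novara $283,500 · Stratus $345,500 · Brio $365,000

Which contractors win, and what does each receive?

Sorting: 159,000 (Sable), 283,500 (Novara), 345,500 (Stratus), 365,000 (Brio), …
The 2 lowest are Sable, Novara.
Each winner is paid its own bid: Sable $159,000, Novara $283,500.

Sable $159,000, Novara $283,500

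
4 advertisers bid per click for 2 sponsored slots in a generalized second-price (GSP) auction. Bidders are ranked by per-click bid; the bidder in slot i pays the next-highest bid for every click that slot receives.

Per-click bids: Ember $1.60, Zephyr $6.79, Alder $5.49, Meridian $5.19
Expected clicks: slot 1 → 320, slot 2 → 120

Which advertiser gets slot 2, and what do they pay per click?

Ranked by bid: $6.79 (Zephyr) > $5.49 (Alder) > $5.19 (Meridian) > …
Slot 2 goes to the second-ranked bidder, Alder, who pays the next bid down: $5.19/click.

Alder; $5.19 per click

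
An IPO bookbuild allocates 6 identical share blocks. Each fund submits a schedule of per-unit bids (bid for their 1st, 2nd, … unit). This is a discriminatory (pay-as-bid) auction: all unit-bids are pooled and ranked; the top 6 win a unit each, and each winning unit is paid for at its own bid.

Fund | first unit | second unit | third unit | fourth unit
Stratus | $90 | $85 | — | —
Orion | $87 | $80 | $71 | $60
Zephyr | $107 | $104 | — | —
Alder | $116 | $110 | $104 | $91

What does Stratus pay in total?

Merging the schedules and taking the best 6: 116 (Alder-1), 110 (Alder-2), 107 (Zephyr-1), 104 (Zephyr-2), 104 (Alder-3), 91 (Alder-4)
Next rejected bid: $90 (not a price — pay-as-bid).
Stratus wins no units.

Stratus pays $0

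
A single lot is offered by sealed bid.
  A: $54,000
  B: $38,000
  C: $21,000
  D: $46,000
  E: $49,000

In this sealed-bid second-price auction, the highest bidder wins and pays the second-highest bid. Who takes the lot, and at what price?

A pays $49,000

Rule: the highest bidder wins and pays the second-highest bid.
Bids in order: 54,000 (A) > 49,000 (E) > 46,000 (D) > 38,000 (B) > 21,000 (C)
A wins with the highest bid; price is set by the runner-up at $49,000.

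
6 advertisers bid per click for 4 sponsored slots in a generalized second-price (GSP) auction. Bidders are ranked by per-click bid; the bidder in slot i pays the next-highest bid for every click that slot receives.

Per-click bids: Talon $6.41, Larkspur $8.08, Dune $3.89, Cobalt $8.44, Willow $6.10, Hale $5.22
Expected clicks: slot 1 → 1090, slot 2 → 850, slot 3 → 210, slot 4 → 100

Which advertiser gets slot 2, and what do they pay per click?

Sorting advertisers: $8.44 (Cobalt) > $8.08 (Larkspur) > $6.41 (Talon) > $6.10 (Willow) > $5.22 (Hale) > …
Slot 2 goes to the second-ranked bidder, Larkspur, who pays the next bid down: $6.41/click.

Larkspur; $6.41 per click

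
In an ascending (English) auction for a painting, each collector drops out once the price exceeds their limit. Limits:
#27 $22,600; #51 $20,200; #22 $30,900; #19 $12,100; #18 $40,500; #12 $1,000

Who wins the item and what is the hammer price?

#18 wins at $30,900

Limits in order: 40,500 (#18) > 30,900 (#22) > 22,600 (#27) > 20,200 (#51) > 12,100 (#19) > 1,000 (#12)
Bidding ends when #22 exits at $30,900; #18 takes it.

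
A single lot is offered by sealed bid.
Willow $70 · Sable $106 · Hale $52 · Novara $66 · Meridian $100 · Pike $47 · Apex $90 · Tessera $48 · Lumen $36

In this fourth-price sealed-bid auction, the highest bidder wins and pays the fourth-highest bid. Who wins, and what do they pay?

Sable pays $70

Fourth-price sealed-bid auction: the highest bidder wins and pays the fourth-highest bid.
Bids ranked: 106 (Sable) > 100 (Meridian) > 90 (Apex) > 70 (Willow) > 66 (Novara) > 52 (Hale) > …
Sable is highest; pays the fourth-highest bid, $70.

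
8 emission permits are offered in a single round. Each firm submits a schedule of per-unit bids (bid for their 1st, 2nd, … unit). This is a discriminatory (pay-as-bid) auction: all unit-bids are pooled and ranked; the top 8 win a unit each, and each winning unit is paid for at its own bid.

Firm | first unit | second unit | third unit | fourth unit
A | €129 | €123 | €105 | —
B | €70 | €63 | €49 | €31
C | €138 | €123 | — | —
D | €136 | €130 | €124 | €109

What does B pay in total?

B pays €0

All unit-bids, highest first — top 8: 138 (C-1), 136 (D-1), 130 (D-2), 129 (A-1), 124 (D-3), 123 (A-2), 123 (C-2), 109 (D-4)
Next rejected bid: €105 (not a price — pay-as-bid).
B wins no units.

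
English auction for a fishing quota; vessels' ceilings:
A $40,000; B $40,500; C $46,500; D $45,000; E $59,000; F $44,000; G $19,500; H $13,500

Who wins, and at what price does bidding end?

E wins at $46,500

Sorting limits: 59,000 (E) > 46,500 (C) > 45,000 (D) > 44,000 (F) > 40,500 (B) > 40,000 (A) > …
Bidding ends when C exits at $46,500; E takes it.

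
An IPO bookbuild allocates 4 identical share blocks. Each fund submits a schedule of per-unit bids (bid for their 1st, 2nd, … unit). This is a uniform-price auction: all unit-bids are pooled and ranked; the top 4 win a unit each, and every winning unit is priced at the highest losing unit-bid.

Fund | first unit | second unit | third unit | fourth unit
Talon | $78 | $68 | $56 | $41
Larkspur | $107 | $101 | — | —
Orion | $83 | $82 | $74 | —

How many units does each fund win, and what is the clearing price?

Larkspur 2, Orion 2; clearing price $78

All unit-bids, highest first — top 4: 107 (Larkspur-1), 101 (Larkspur-2), 83 (Orion-1), 82 (Orion-2)
First bid not allocated: $78.
Allocation: Larkspur 2, Orion 2.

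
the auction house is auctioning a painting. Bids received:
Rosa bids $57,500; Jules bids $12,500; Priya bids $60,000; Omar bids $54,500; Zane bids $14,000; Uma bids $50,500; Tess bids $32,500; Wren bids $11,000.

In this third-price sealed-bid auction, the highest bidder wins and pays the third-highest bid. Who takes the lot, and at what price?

Rule: the highest bidder wins and pays the third-highest bid.
Bids in order: 60,000 (Priya) > 57,500 (Rosa) > 54,500 (Omar) > 50,500 (Uma) > 32,500 (Tess) > 14,000 (Zane) > …
Priya is highest; pays the third-highest bid, $54,500.

Priya pays $54,500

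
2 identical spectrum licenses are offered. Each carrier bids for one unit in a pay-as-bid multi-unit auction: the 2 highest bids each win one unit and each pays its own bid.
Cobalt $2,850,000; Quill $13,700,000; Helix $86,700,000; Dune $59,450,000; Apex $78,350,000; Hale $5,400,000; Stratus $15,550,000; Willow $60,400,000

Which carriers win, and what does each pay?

Helix $86,700,000, Apex $78,350,000

Sorting: 86,700,000 (Helix), 78,350,000 (Apex), 60,400,000 (Willow), 59,450,000 (Dune), …
Top 2: Helix, Apex.
Each winner pays its own bid: Helix $86,700,000, Apex $78,350,000.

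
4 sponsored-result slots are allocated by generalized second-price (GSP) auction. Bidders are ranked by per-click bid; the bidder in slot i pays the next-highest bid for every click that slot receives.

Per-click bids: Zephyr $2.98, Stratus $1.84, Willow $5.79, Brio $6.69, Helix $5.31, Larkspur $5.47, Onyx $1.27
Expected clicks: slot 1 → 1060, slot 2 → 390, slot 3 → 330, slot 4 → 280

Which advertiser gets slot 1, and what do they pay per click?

Ranked by bid: $6.69 (Brio) > $5.79 (Willow) > $5.47 (Larkspur) > $5.31 (Helix) > $2.98 (Zephyr) > …
Slot 1 goes to the first-ranked bidder, Brio, who pays the next bid down: $5.79/click.

Brio; $5.79 per click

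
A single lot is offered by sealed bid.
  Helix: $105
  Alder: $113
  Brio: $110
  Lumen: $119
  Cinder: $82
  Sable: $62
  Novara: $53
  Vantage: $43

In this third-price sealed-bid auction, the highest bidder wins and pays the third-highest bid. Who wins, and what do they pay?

Lumen pays $110

Sorting bids: 119 (Lumen) > 113 (Alder) > 110 (Brio) > 105 (Helix) > 82 (Cinder) > 62 (Sable) > …
Lumen wins; payment is bid #3 in the ranking = $110.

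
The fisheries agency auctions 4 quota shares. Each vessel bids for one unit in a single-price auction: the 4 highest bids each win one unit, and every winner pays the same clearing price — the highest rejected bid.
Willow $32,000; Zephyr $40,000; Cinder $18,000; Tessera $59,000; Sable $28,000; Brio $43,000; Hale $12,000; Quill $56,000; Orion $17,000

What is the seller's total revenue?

Total revenue: $128,000

Ordering the bids: 59,000 (Tessera), 56,000 (Quill), 43,000 (Brio), 40,000 (Zephyr), 32,000 (Willow), 28,000 (Sable), …
The 4 highest are Tessera, Quill, Brio, Zephyr.
First losing bid is Willow's $32,000, which sets the uniform price.
Total revenue = 4 × $32,000 = $128,000.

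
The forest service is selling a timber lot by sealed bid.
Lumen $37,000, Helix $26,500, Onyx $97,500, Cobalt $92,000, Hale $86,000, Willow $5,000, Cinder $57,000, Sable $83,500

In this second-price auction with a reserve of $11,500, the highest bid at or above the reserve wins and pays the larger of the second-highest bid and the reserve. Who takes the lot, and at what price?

Onyx pays $92,000

Bids ranked: 97,500 (Onyx) > 92,000 (Cobalt) > 86,000 (Hale) > 83,500 (Sable) > 57,000 (Cinder) > 37,000 (Lumen) > …
Onyx has the top bid at or above the reserve ($97,500).
Second-highest bid $92,000 exceeds the reserve $11,500 → payment $92,000.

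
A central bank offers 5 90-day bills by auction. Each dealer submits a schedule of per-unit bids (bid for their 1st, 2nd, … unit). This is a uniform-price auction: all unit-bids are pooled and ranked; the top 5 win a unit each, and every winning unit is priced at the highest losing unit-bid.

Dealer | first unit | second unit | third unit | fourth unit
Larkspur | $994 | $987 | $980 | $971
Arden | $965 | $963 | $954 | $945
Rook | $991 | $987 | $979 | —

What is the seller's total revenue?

All unit-bids, highest first — top 5: 994 (Larkspur-1), 991 (Rook-1), 987 (Larkspur-2), 987 (Rook-2), 980 (Larkspur-3)
The (k+1)-th unit-bid is $979.
Allocation: Larkspur 3, Rook 2. Every unit priced at $979.
Revenue = 5 × 979 = $4,895.

Total revenue: $4,895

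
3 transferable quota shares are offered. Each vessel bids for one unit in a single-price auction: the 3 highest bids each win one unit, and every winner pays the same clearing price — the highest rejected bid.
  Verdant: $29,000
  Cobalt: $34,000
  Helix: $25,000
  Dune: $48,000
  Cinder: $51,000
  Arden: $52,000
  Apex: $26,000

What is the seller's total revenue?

Total revenue: $102,000

Bids ranked high→low: 52,000 (Arden), 51,000 (Cinder), 48,000 (Dune), 34,000 (Cobalt), 29,000 (Verdant), …
The 3 highest are Arden, Cinder, Dune.
First losing bid is Cobalt's $34,000, which sets the uniform price.
Total revenue = 3 × $34,000 = $102,000.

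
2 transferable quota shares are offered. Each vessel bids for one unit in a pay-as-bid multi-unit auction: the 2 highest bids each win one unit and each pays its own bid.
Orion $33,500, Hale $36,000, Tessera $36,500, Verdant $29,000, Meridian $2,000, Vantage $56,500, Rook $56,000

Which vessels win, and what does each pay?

Bids ranked high→low: 56,500 (Vantage), 56,000 (Rook), 36,500 (Tessera), 36,000 (Hale), …
The 2 highest are Vantage, Rook.
Each winner pays its own bid: Vantage $56,500, Rook $56,000.

Vantage $56,500, Rook $56,000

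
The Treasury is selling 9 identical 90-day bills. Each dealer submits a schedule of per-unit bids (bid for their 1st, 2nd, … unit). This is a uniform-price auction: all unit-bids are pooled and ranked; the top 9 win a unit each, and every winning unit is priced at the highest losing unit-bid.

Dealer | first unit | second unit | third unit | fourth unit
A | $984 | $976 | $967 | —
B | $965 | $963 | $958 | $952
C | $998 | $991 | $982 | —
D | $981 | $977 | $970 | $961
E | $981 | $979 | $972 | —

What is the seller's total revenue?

Total revenue: $8,748

Merging the schedules and taking the best 9: 998 (C-1), 991 (C-2), 984 (A-1), 982 (C-3), 981 (D-1), 981 (E-1), 979 (E-2), 977 (D-2), 976 (A-2)
The (k+1)-th unit-bid is $972.
Allocation: A 2, C 3, D 2, E 2. Every unit priced at $972.
Revenue = 9 × 972 = $8,748.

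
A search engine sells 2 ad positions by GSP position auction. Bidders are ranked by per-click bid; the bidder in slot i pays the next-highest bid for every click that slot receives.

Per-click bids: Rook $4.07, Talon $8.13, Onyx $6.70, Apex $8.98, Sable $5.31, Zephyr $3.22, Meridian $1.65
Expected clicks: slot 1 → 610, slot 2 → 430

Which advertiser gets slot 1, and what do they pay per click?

Ranked by bid: $8.98 (Apex) > $8.13 (Talon) > $6.70 (Onyx) > …
Slot 1 goes to the first-ranked bidder, Apex, who pays the next bid down: $8.13/click.

Apex; $8.13 per click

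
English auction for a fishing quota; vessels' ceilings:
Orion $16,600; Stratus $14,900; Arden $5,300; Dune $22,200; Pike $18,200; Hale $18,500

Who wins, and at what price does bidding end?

Dune wins at $18,500

Sorting limits: 22,200 (Dune) > 18,500 (Hale) > 18,200 (Pike) > 16,600 (Orion) > 14,900 (Stratus) > 5,300 (Arden)
Hale is the last rival to drop out, at $18,500; Dune remains and wins at that price.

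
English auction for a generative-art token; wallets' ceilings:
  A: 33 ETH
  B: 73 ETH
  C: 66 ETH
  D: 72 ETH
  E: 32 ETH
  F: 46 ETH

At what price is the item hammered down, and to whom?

Rule: the price rises until one bidder remains; the winner pays the price at which the last rival dropped out.
Sorting limits: 73 (B) > 72 (D) > 66 (C) > 46 (F) > 33 (A) > 32 (E)
D is the last rival to drop out, at 72 ETH; B remains and wins at that price.

B wins at 72 ETH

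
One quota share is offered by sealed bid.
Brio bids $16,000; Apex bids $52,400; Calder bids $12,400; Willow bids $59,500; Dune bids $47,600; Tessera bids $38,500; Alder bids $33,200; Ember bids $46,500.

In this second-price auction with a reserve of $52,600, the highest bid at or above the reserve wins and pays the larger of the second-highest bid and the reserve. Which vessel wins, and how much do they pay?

Willow pays $52,600

Sorting bids: 59,500 (Willow) > 52,400 (Apex) > 47,600 (Dune) > 46,500 (Ember) > 38,500 (Tessera) > 33,200 (Alder) > …
Highest eligible bid: Willow at $59,500.
max(second-highest $52,400, reserve $52,600) = $52,600.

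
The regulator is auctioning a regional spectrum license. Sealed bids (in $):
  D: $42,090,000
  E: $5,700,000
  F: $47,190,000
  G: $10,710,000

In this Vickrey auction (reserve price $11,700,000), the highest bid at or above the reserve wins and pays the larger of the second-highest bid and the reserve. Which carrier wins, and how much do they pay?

F pays $42,090,000

Sorting bids: 47,190,000 (F) > 42,090,000 (D) > 10,710,000 (G) > 5,700,000 (E)
F has the top bid at or above the reserve ($47,190,000).
Second-highest bid $42,090,000 exceeds the reserve $11,700,000 → payment $42,090,000.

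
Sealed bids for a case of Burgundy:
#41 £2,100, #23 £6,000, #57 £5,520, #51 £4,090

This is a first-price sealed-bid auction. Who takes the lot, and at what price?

#23 pays £6,000

First-price sealed-bid auction: the highest bidder wins and pays their own bid.
Sorting bids: 6,000 (#23) > 5,520 (#57) > 4,090 (#51) > 2,100 (#41)
#23 is highest → pays own bid, £6,000.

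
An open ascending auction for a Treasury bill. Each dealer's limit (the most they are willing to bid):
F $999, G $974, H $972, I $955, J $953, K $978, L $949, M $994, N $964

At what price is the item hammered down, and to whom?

Limits ranked: 999 (F) > 994 (M) > 978 (K) > 974 (G) > 972 (H) > 964 (N) > …
Bidding ends when M exits at $994; F takes it.

F wins at $994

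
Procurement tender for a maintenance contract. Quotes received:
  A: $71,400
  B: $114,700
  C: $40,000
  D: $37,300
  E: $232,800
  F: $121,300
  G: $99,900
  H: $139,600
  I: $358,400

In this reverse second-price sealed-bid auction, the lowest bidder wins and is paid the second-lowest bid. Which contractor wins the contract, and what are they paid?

Reverse second-price sealed-bid auction: the lowest bidder wins and is paid the second-lowest bid.
Bids in order: 37,300 (D) < 40,000 (C) < 71,400 (A) < 99,900 (G) < 114,700 (B) < 121,300 (F) < …
D is lowest; is paid the second-lowest bid, $40,000.

D is paid $40,000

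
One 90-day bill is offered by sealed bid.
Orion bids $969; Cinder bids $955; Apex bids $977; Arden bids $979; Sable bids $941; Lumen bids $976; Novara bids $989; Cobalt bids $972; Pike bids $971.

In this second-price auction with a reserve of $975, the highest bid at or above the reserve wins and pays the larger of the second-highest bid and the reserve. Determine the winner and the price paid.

Second-price auction with a reserve of $975: the highest bid at or above the reserve wins and pays the larger of the second-highest bid and the reserve.
Sorting bids: 989 (Novara) > 979 (Arden) > 977 (Apex) > 976 (Lumen) > 972 (Cobalt) > 971 (Pike) > …
Highest eligible bid: Novara at $989.
Second-highest bid $979 exceeds the reserve $975 → payment $979.

Novara pays $979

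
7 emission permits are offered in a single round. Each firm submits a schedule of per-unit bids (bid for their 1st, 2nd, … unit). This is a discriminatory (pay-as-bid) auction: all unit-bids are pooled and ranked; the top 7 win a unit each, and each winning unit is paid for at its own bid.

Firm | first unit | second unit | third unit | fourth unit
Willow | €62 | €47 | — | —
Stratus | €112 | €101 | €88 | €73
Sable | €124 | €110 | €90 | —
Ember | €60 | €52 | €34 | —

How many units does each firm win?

Merging the schedules and taking the best 7: 124 (Sable-1), 112 (Stratus-1), 110 (Sable-2), 101 (Stratus-2), 90 (Sable-3), 88 (Stratus-3), 73 (Stratus-4)
Next rejected bid: €62 (not a price — pay-as-bid).
Allocation: Sable 3, Stratus 4.

Sable 3, Stratus 4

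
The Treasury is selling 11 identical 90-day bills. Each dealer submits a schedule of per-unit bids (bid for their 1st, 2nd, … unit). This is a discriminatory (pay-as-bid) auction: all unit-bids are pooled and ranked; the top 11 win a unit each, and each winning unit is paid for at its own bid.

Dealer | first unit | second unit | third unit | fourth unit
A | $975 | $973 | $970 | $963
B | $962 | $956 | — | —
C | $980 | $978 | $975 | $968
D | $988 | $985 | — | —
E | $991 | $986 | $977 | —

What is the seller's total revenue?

All unit-bids, highest first — top 11: 991 (E-1), 988 (D-1), 986 (E-2), 985 (D-2), 980 (C-1), 978 (C-2), 977 (E-3), 975 (A-1), 975 (C-3), 973 (A-2), 970 (A-3)
Next rejected bid: $968 (not a price — pay-as-bid).
Each winning unit pays its own bid.
Revenue = 991 + 988 + 986 + 985 + 980 + 978 + 977 + 975 + 975 + 973 + 970 = $10,778.

Total revenue: $10,778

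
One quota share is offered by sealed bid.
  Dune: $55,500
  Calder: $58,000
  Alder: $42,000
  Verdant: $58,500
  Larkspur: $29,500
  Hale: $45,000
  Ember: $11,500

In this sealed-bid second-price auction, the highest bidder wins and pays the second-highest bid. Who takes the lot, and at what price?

Verdant pays $58,000

Rule: the highest bidder wins and pays the second-highest bid.
Bids in order: 58,500 (Verdant) > 58,000 (Calder) > 55,500 (Dune) > 45,000 (Hale) > 42,000 (Alder) > 29,500 (Larkspur) > …
Second-price: Verdant pays Calder's bid of $58,000.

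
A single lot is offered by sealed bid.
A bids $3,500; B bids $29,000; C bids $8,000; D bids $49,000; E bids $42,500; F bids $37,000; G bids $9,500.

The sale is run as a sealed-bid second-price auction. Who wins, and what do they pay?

Sealed-bid second-price auction: the highest bidder wins and pays the second-highest bid.
Sorting bids: 49,000 (D) > 42,500 (E) > 37,000 (F) > 29,000 (B) > 9,500 (G) > 8,000 (C) > …
D wins with the highest bid; price is set by the runner-up at $42,500.

D pays $42,500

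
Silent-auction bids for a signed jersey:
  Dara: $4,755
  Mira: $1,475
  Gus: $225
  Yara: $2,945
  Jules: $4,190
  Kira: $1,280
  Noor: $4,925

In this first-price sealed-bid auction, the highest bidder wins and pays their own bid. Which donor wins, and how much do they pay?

Bids ranked: 4,925 (Noor) > 4,755 (Dara) > 4,190 (Jules) > 2,945 (Yara) > 1,475 (Mira) > 1,280 (Kira) > …
Noor is highest → pays own bid, $4,925.

Noor pays $4,925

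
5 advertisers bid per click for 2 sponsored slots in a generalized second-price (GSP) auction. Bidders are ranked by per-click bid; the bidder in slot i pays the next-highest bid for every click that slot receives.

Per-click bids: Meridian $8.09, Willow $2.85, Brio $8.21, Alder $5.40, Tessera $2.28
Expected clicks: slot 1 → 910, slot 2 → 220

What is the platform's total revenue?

Total revenue: $8549.90

Per-click bids in order: $8.21 (Brio) > $8.09 (Meridian) > $5.40 (Alder) > …
Slot 1: Brio pays $8.09 × 910 = $7361.90
Slot 2: Meridian pays $5.40 × 220 = $1188.00
Total = $8549.90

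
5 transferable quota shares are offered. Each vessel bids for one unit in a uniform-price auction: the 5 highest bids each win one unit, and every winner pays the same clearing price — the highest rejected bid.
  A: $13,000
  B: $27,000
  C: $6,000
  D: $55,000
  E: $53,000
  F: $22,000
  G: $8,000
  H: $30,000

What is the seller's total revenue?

Bids ranked high→low: 55,000 (D), 53,000 (E), 30,000 (H), 27,000 (B), 22,000 (F), 13,000 (A), 8,000 (G), …
Winners (5 units): D, E, H, B, F.
Clearing price = highest rejected bid = $13,000.
Total revenue = 5 × $13,000 = $65,000.

Total revenue: $65,000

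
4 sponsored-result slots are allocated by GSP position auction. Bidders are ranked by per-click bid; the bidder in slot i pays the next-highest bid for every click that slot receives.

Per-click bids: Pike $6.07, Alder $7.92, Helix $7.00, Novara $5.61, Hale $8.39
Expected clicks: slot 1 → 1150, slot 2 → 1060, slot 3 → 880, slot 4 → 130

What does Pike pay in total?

Sorting advertisers: $8.39 (Hale) > $7.92 (Alder) > $7.00 (Helix) > $6.07 (Pike) > $5.61 (Novara)
Pike holds slot 4 → pays next bid $5.61 × 130 clicks = $729.30.

Pike pays $729.30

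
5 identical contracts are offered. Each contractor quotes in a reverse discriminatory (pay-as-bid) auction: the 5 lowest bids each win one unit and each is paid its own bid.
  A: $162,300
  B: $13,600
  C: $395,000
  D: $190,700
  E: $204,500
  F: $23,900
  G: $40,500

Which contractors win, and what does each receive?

Ordering the bids: 13,600 (B), 23,900 (F), 40,500 (G), 162,300 (A), 190,700 (D), 204,500 (E), 395,000 (C)
The 5 lowest are B, F, G, A, D.
Each winner is paid its own bid: B $13,600, F $23,900, G $40,500, A $162,300, D $190,700.

B $13,600, F $23,900, G $40,500, A $162,300, D $190,700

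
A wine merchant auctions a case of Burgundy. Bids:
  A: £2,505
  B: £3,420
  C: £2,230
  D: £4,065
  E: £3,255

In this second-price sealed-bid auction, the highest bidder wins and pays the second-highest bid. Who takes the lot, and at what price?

D pays £3,420

Second-price sealed-bid auction: the highest bidder wins and pays the second-highest bid.
Bids in order: 4,065 (D) > 3,420 (B) > 3,255 (E) > 2,505 (A) > 2,230 (C)
Second-price: D pays B's bid of £3,420.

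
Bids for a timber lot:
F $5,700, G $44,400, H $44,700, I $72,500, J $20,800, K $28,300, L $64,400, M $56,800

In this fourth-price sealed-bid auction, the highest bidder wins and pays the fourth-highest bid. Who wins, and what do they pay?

Bids ranked: 72,500 (I) > 64,400 (L) > 56,800 (M) > 44,700 (H) > 44,400 (G) > 28,300 (K) > …
I wins; payment is bid #4 in the ranking = $44,700.

I pays $44,700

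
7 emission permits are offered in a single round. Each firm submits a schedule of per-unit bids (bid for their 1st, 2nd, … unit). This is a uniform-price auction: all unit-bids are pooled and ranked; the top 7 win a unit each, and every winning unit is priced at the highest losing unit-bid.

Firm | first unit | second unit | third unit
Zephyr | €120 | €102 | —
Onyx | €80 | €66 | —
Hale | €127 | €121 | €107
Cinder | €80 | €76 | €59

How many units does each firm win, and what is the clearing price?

All unit-bids, highest first — top 7: 127 (Hale-1), 121 (Hale-2), 120 (Zephyr-1), 107 (Hale-3), 102 (Zephyr-2), 80 (Onyx-1), 80 (Cinder-1)
Highest rejected unit-bid = €76.
Allocation: Cinder 1, Hale 3, Onyx 1, Zephyr 2.

Cinder 1, Hale 3, Onyx 1, Zephyr 2; clearing price €76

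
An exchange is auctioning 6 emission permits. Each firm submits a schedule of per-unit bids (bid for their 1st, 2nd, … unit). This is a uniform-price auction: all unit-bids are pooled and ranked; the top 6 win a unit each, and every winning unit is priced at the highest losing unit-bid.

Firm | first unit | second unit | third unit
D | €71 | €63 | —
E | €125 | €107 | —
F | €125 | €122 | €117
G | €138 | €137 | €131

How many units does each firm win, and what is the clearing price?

Merging the schedules and taking the best 6: 138 (G-1), 137 (G-2), 131 (G-3), 125 (E-1), 125 (F-1), 122 (F-2)
Highest rejected unit-bid = €117.
Allocation: E 1, F 2, G 3.

E 1, F 2, G 3; clearing price €117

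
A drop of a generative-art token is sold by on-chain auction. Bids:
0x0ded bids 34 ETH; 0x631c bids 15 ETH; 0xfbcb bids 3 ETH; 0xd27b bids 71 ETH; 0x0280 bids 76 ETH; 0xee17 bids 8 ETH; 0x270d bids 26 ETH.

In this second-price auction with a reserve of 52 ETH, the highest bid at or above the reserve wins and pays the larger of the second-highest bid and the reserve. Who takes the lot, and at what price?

Rule: the highest bid at or above the reserve wins and pays the larger of the second-highest bid and the reserve.
Bids ranked: 76 (0x0280) > 71 (0xd27b) > 34 (0x0ded) > 26 (0x270d) > 15 (0x631c) > 8 (0xee17) > …
0x0280 has the top bid at or above the reserve (76 ETH).
Second-highest bid 71 ETH exceeds the reserve 52 ETH → payment 71 ETH.

0x0280 pays 71 ETH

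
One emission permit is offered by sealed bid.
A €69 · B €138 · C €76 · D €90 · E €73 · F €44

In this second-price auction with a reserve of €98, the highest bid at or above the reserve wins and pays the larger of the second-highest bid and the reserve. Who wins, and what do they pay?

Bids ranked: 138 (B) > 90 (D) > 76 (C) > 73 (E) > 69 (A) > 44 (F)
Highest eligible bid: B at €138.
Second-highest bid €90 is below the reserve €98, so the reserve binds → payment €98.

B pays €98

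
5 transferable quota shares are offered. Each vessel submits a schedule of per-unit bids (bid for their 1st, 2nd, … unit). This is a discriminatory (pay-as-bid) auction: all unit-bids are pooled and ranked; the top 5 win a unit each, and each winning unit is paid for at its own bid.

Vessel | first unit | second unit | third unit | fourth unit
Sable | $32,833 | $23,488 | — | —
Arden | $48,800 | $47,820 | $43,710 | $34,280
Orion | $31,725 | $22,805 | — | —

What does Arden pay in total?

Pooled unit-bids ranked (top 5): 48,800 (Arden-1), 47,820 (Arden-2), 43,710 (Arden-3), 34,280 (Arden-4), 32,833 (Sable-1)
Next rejected bid: $31,725 (not a price — pay-as-bid).
Arden's winning unit-bids: 48,800 + 47,820 + 43,710 + 34,280 = $174,610.

Arden pays $174,610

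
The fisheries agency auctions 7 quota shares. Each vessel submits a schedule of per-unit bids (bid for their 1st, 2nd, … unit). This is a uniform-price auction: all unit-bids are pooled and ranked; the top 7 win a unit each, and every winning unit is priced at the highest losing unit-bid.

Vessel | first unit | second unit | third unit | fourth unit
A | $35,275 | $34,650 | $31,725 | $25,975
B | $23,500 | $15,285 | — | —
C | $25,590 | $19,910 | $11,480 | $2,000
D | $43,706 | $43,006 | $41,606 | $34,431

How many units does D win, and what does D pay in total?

D: 4 units, pays $103,900

Pooled unit-bids ranked (top 7): 43,706 (D-1), 43,006 (D-2), 41,606 (D-3), 35,275 (A-1), 34,650 (A-2), 34,431 (D-4), 31,725 (A-3)
The (k+1)-th unit-bid is $25,975.
D wins 4 unit(s) at $25,975 each.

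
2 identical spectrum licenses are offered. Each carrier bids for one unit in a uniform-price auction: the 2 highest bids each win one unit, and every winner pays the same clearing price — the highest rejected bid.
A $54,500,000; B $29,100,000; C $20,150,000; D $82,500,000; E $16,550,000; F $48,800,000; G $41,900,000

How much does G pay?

G pays $0

Sorting: 82,500,000 (D), 54,500,000 (A), 48,800,000 (F), 41,900,000 (G), …
The 2 highest are D, A.
First losing bid is F's $48,800,000, which sets the uniform price.
G does not win → pays $0.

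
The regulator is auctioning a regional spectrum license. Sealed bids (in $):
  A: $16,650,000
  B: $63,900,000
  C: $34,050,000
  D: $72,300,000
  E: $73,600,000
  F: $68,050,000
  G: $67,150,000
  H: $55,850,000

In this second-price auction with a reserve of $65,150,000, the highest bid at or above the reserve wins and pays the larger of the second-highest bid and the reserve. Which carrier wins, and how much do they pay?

E pays $72,300,000

Second-price auction with a reserve of $65,150,000: the highest bid at or above the reserve wins and pays the larger of the second-highest bid and the reserve.
Sorting bids: 73,600,000 (E) > 72,300,000 (D) > 68,050,000 (F) > 67,150,000 (G) > 63,900,000 (B) > 55,850,000 (H) > …
E has the top bid at or above the reserve ($73,600,000).
max(second-highest $72,300,000, reserve $65,150,000) = $72,300,000; the reserve does not bind.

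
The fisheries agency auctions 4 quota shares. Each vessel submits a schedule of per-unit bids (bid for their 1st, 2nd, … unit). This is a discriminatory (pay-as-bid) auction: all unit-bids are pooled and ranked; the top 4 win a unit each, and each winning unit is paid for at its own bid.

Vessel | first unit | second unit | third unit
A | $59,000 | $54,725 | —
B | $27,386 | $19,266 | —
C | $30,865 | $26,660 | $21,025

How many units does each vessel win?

All unit-bids, highest first — top 4: 59,000 (A-1), 54,725 (A-2), 30,865 (C-1), 27,386 (B-1)
Next rejected bid: $26,660 (not a price — pay-as-bid).
Allocation: A 2, B 1, C 1.

A 2, B 1, C 1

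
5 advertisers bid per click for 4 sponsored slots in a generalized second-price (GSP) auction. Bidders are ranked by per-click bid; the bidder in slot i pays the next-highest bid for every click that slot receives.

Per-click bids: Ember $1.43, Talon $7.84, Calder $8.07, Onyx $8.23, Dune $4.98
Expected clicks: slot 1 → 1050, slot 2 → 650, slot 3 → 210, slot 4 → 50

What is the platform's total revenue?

Total revenue: $14686.80

Ranked by bid: $8.23 (Onyx) > $8.07 (Calder) > $7.84 (Talon) > $4.98 (Dune) > $1.43 (Ember)
Slot 1: Onyx pays $8.07 × 1050 = $8473.50
Slot 2: Calder pays $7.84 × 650 = $5096.00
Slot 3: Talon pays $4.98 × 210 = $1045.80
Slot 4: Dune pays $1.43 × 50 = $71.50
Total = $14686.80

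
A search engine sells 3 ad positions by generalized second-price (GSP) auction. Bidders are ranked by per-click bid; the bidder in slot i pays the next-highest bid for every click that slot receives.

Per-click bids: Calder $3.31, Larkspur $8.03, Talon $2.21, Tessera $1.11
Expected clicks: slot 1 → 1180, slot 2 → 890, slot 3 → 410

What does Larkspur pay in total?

Per-click bids in order: $8.03 (Larkspur) > $3.31 (Calder) > $2.21 (Talon) > $1.11 (Tessera)
Larkspur holds slot 1 → pays next bid $3.31 × 1180 clicks = $3905.80.

Larkspur pays $3905.80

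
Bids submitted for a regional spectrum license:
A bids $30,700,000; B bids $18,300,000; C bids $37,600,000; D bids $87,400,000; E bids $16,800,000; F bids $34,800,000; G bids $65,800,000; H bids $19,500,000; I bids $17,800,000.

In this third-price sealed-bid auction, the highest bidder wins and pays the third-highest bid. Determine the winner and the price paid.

Bids in order: 87,400,000 (D) > 65,800,000 (G) > 37,600,000 (C) > 34,800,000 (F) > 30,700,000 (A) > 19,500,000 (H) > …
D is highest; pays the third-highest bid, $37,600,000.

D pays $37,600,000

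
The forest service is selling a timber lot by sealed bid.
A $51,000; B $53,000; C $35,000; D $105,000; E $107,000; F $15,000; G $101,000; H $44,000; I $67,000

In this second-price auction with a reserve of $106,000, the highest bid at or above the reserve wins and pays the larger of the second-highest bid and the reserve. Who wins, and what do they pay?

Second-price auction with a reserve of $106,000: the highest bid at or above the reserve wins and pays the larger of the second-highest bid and the reserve.
Bids in order: 107,000 (E) > 105,000 (D) > 101,000 (G) > 67,000 (I) > 53,000 (B) > 51,000 (A) > …
Highest eligible bid: E at $107,000.
max(second-highest $105,000, reserve $106,000) = $106,000.

E pays $106,000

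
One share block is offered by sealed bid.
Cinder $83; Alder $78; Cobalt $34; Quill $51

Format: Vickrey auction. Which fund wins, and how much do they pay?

Cinder pays $78

Rule: the highest bidder wins and pays the second-highest bid.
Sorting bids: 83 (Cinder) > 78 (Alder) > 51 (Quill) > 34 (Cobalt)
Cinder is highest; pays the second-highest bid, $78.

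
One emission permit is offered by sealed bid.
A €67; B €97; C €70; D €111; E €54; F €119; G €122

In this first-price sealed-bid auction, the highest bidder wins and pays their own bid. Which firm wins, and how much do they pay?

G pays €122

Rule: the highest bidder wins and pays their own bid.
Bids ranked: 122 (G) > 119 (F) > 111 (D) > 97 (B) > 70 (C) > 67 (A) > …
G is highest → pays own bid, €122.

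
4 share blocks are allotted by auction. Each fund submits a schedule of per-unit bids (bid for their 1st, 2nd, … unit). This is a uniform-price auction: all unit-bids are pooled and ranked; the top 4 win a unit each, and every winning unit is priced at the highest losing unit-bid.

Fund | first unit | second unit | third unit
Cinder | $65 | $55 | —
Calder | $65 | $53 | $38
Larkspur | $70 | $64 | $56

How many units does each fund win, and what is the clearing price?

All unit-bids, highest first — top 4: 70 (Larkspur-1), 65 (Cinder-1), 65 (Calder-1), 64 (Larkspur-2)
Highest rejected unit-bid = $56.
Allocation: Calder 1, Cinder 1, Larkspur 2.

Calder 1, Cinder 1, Larkspur 2; clearing price $56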